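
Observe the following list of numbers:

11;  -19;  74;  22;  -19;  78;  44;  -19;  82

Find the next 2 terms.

Taking every 3rd term gives 3 separate tracks.
Track A is 11, 22, 44, which is a geometric progression (common ratio 2).
Track B is -19, -19, -19, which is always -19.
Track C is 74, 78, 82, which is arithmetic with common difference +4.
The 10th slot belongs to track A; its 4th term is 88.
Term 11 comes from track B (its 4th entry): -19.

88, -19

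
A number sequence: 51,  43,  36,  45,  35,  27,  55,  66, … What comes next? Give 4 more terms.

19, 11, 78, 91

Reading positions in blocks of 4 reveals the pattern AABB — 2 tracks woven together.
Track A is 51, 43, 35, 27, which is arithmetic with common difference −8.
Track B is 36, 45, 55, 66, which is triangular numbers starting at T_8.
The 9th slot belongs to track A; its 5th term is 19.
Position 10 falls in track A as its term 6, giving 11.
Term 11 comes from track B (its 5th entry): 78.
Position 12 falls in track B as its term 6, giving 91.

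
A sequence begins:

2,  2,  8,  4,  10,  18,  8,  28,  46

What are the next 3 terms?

Reading positions in blocks of 3 reveals the pattern ABB — 2 tracks woven together.
Stream A: 2, 4, 8 — successive powers of 2.
Stream B: 2, 8, 10, 18, 28, 46 — each term equals the sum of the previous two.
Term 10 comes from stream A (its 4th entry): 16.
The 11th slot belongs to stream B; its 7th term is 74.
The 12th slot belongs to stream B; its 8th term is 120.

16, 74, 120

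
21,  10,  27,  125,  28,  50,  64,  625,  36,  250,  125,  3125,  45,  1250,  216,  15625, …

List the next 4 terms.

55, 6250, 343, 78125

Split by position mod 4: positions 1, 5, 9, … form one track, and each other residue class forms its own.
Track A: 21, 28, 36, 45 (the triangular numbers T_6, T_7, …).
Track B: 10, 50, 250, 1250 (geometric with ratio 5).
Track C: 27, 64, 125, 216 (perfect cubes starting at 3³).
Track D: 125, 625, 3125, 15625 (successive powers of 5).
Position 17 → track A, term 5 = 55.
Position 18 falls in track B as its term 5, giving 6250.
The 19th slot belongs to track C; its 5th term is 343.
The 20th slot belongs to track D; its 5th term is 78125.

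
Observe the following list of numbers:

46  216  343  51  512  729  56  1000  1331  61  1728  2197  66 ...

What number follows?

Positions follow the repeating pattern ABB; grouping by letter gives 2 tracks.
Track A = 46, 51, 56, 61, 66: arithmetic, step +5.
Track B = 216, 343, 512, 729, 1000, 1331, 1728, 2197: consecutive cubes n³ from n = 6.
Position 14 → track B, term 9 = 2744.

2744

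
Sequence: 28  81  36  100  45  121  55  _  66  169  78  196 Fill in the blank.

Taking every 2nd term gives 2 separate tracks.
Stream A = 28, 36, 45, 55, 66, 78: the triangular numbers T_7, T_8, ….
Stream B = 81, 100, 121, ?, 169, 196: consecutive squares n² from n = 9.
Filling stream B at index 4 by its rule yields 144.

144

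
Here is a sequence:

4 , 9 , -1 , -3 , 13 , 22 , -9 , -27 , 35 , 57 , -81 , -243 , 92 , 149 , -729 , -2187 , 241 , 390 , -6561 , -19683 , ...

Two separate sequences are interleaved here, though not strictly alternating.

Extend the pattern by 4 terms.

Positions follow the repeating pattern AABB; grouping by letter gives 2 tracks.
Stream A is 4, 9, 13, 22, 35, 57, 92, 149, 241, 390, which is a Fibonacci-like recurrence a_n = a_{n-1} + a_{n-2}.
Stream B is -1, -3, -9, -27, -81, -243, -729, -2187, -6561, -19683, which is multiplying by 3 each time.
Position 21 → stream A, term 11 = 631.
Term 22 comes from stream A (its 12th entry): 1021.
Position 23 falls in stream B as its term 11, giving -59049.
Term 24 comes from stream B (its 12th entry): -177147.

631, 1021, -59049, -177147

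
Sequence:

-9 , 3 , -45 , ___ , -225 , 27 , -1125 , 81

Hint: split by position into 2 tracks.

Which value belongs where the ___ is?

The terms cycle through 2 interleaved subsequences.
Stream A = -9, -45, -225, -1125: multiplying by 5 each time.
Stream B = 3, ?, 27, 81: successive powers of 3.
So the missing entry in stream B is 9.

9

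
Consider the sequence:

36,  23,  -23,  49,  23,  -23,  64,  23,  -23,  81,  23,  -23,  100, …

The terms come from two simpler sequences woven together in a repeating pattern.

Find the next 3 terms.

23, -23, 121

Positions follow the repeating pattern ABB; grouping by letter gives 2 tracks.
Subsequence A: 36, 49, 64, 81, 100. Consecutive squares n² from n = 6.
Subsequence B: 23, -23, 23, -23, 23, -23, 23, -23. The oscillation 23·(−1)^(n+1).
Position 14 falls in subsequence B as its term 9, giving 23.
Term 15 comes from subsequence B (its 10th entry): -23.
Position 16 falls in subsequence A as its term 6, giving 121.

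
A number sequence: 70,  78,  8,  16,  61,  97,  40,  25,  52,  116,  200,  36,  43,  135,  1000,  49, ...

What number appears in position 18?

154

Split by position mod 4 into 4 tracks.
Subsequence A = 70, 61, 52, 43: subtracting 9 each time.
Subsequence B = 78, 97, 116, 135: adding 19 each time.
Subsequence C = 8, 40, 200, 1000: a geometric progression (common ratio 5).
Subsequence D = 16, 25, 36, 49: perfect squares starting at 4².
Position 18 falls in subsequence B as its term 5, giving 154.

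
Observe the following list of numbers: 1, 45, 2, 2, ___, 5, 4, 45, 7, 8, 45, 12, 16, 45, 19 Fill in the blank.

45

Split by position mod 3: positions 1, 4, 7, … form one track, and each other residue class forms its own.
Track A: 1, 2, 4, 8, 16. Powers 2^0, 2^1, 2^2, ….
Track B: 45, ?, 45, 45, 45. Always 45.
Track C: 2, 5, 7, 12, 19. A Fibonacci-like recurrence a_n = a_{n-1} + a_{n-2}.
So the missing entry in track B is 45.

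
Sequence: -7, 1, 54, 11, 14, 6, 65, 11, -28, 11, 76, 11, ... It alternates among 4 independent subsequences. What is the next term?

Taking every 4th term gives 4 separate tracks.
Subsequence A: -7, 14, -28 (a geometric progression (common ratio -2)).
Subsequence B: 1, 6, 11 (arithmetic, step +5).
Subsequence C: 54, 65, 76 (arithmetic with common difference +11).
Subsequence D: 11, 11, 11 (always 11).
Position 13 falls in subsequence A as its term 4, giving 56.

56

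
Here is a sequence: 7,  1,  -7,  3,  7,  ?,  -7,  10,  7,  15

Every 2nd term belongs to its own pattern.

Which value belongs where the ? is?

6

Split by position mod 2 into 2 tracks.
Subsequence A = 7, -7, 7, -7, 7: oscillating between 7 and -7.
Subsequence B = 1, 3, ?, 10, 15: triangular numbers n(n+1)/2 for n = 1, 2, ….
The gap is subsequence B's term 3; the rule gives 6.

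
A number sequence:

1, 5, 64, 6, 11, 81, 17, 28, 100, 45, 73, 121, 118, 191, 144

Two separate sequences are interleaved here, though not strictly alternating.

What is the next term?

309

Reading positions in blocks of 3 reveals the pattern AAB — 2 tracks woven together.
Track A is 1, 5, 6, 11, 17, 28, 45, 73, 118, 191, which is Fibonacci-style (each term is the sum of the two before it).
Track B is 64, 81, 100, 121, 144, which is perfect squares starting at 8².
The 16th slot belongs to track A; its 11th term is 309.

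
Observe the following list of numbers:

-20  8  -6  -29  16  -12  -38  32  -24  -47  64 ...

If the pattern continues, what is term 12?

Taking every 3rd term gives 3 separate tracks.
Subsequence A: -20, -29, -38, -47 — arithmetic, step −9.
Subsequence B: 8, 16, 32, 64 — powers of 2.
Subsequence C: -6, -12, -24 — geometric, ×2 each step.
Position 12 falls in subsequence C as its term 4, giving -48.

-48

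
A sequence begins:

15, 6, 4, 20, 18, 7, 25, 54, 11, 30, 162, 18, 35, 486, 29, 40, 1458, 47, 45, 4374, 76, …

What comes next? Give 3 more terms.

50, 13122, 123

Split by position mod 3 into 3 tracks.
Track A: 15, 20, 25, 30, 35, 40, 45 — arithmetic with common difference +5.
Track B: 6, 18, 54, 162, 486, 1458, 4374 — geometric with ratio 3.
Track C: 4, 7, 11, 18, 29, 47, 76 — each term equals the sum of the previous two.
Position 22 falls in track A as its term 8, giving 50.
Term 23 comes from track B (its 8th entry): 13122.
The 24th slot belongs to track C; its 8th term is 123.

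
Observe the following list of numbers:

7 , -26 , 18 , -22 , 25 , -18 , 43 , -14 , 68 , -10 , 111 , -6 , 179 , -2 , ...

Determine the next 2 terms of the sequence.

Split by position mod 2 into 2 tracks.
Subsequence A: 7, 18, 25, 43, 68, 111, 179 (Fibonacci-style (each term is the sum of the two before it)).
Subsequence B: -26, -22, -18, -14, -10, -6, -2 (linear: a_n = -30 + 4·n).
The 15th slot belongs to subsequence A; its 8th term is 290.
Position 16 falls in subsequence B as its term 8, giving 2.

290, 2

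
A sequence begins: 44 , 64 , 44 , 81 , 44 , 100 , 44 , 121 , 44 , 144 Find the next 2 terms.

44, 169

Taking every 2nd term gives 2 separate tracks.
Track A is 44, 44, 44, 44, 44, which is the constant sequence 44.
Track B is 64, 81, 100, 121, 144, which is perfect squares starting at 8².
Position 11 → track A, term 6 = 44.
The 12th slot belongs to track B; its 6th term is 169.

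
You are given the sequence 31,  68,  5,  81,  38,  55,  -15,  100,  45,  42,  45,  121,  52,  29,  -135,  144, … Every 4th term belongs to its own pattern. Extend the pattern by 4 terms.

59, 16, 405, 169

The terms cycle through 4 interleaved subsequences.
Track A = 31, 38, 45, 52: arithmetic with common difference +7.
Track B = 68, 55, 42, 29: linear: a_n = 81 − 13·n.
Track C = 5, -15, 45, -135: a geometric progression (common ratio -3).
Track D = 81, 100, 121, 144: perfect squares starting at 9².
The 17th slot belongs to track A; its 5th term is 59.
Term 18 comes from track B (its 5th entry): 16.
The 19th slot belongs to track C; its 5th term is 405.
The 20th slot belongs to track D; its 5th term is 169.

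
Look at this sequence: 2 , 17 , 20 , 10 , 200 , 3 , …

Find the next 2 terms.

2000, -4

Taking every 2nd term gives 2 separate tracks.
Subsequence A: 2, 20, 200 — multiplying by 10 each time.
Subsequence B: 17, 10, 3 — arithmetic, step −7.
The 7th slot belongs to subsequence A; its 4th term is 2000.
Term 8 comes from subsequence B (its 4th entry): -4.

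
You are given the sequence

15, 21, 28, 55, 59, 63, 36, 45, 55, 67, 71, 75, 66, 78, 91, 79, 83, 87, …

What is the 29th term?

107

Positions follow the repeating pattern AAABBB; grouping by letter gives 2 tracks.
Subsequence A: 15, 21, 28, 36, 45, 55, 66, 78, 91. Triangular numbers starting at T_5.
Subsequence B: 55, 59, 63, 67, 71, 75, 79, 83, 87. Linear: a_n = 51 + 4·n.
Position 29 → subsequence B, term 14 = 107.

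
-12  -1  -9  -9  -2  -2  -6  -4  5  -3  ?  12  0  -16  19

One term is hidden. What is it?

-8

Taking every 3rd term gives 3 separate tracks.
Track A: -12, -9, -6, -3, 0 (arithmetic, step +3).
Track B: -1, -2, -4, ?, -16 (a geometric progression (common ratio 2)).
Track C: -9, -2, 5, 12, 19 (linear: a_n = -16 + 7·n).
Track B's pattern makes the blank -8.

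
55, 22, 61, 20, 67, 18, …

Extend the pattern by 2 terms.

73, 16

Split by position mod 2 into 2 tracks.
Track A: 55, 61, 67 (arithmetic with common difference +6).
Track B: 22, 20, 18 (arithmetic with common difference −2).
Term 7 comes from track A (its 4th entry): 73.
Position 8 falls in track B as its term 4, giving 16.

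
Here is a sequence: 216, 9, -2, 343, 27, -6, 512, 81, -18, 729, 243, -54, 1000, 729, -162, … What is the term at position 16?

1331

The terms cycle through 3 interleaved subsequences.
Track A = 216, 343, 512, 729, 1000: the cubes 6³, 7³, 8³, ….
Track B = 9, 27, 81, 243, 729: powers 3^2, 3^3, 3^4, ….
Track C = -2, -6, -18, -54, -162: a geometric progression (common ratio 3).
The 16th slot belongs to track A; its 6th term is 1331.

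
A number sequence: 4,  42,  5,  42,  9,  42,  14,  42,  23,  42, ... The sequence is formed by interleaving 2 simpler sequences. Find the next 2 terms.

Positions 1, 3, 5, … form one subsequence and positions 2, 4, 6, … form another.
Stream A: 4, 5, 9, 14, 23 — a Fibonacci-like recurrence a_n = a_{n-1} + a_{n-2}.
Stream B: 42, 42, 42, 42, 42 — always 42.
The 11th slot belongs to stream A; its 6th term is 37.
Position 12 falls in stream B as its term 6, giving 42.

37, 42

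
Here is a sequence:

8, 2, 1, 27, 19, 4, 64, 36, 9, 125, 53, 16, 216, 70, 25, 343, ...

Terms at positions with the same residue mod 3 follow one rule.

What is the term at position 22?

Split by position mod 3: positions 1, 4, 7, … form one track, and each other residue class forms its own.
Stream A is 8, 27, 64, 125, 216, 343, which is perfect cubes starting at 2³.
Stream B is 2, 19, 36, 53, 70, which is linear: a_n = -15 + 17·n.
Stream C is 1, 4, 9, 16, 25, which is the squares 1², 2², 3², ….
Position 22 → stream A, term 8 = 729.

729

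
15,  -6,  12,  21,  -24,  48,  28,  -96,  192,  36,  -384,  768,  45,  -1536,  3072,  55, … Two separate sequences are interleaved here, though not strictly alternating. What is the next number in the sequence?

-6144

Positions follow the repeating pattern ABB; grouping by letter gives 2 tracks.
Subsequence A is 15, 21, 28, 36, 45, 55, which is triangular numbers n(n+1)/2 for n = 5, 6, ….
Subsequence B is -6, 12, -24, 48, -96, 192, -384, 768, -1536, 3072, which is geometric with ratio -2.
Position 17 → subsequence B, term 11 = -6144.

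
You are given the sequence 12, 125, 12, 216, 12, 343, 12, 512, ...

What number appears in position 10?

729

Odd-indexed and even-indexed terms follow separate rules.
Stream A: 12, 12, 12, 12 (constant 12).
Stream B: 125, 216, 343, 512 (consecutive cubes n³ from n = 5).
The 10th slot belongs to stream B; its 5th term is 729.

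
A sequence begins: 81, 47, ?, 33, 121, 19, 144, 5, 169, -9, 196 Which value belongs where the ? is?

100

Positions 1, 3, 5, … form one subsequence and positions 2, 4, 6, … form another.
Subsequence A: 81, ?, 121, 144, 169, 196 (perfect squares starting at 9²).
Subsequence B: 47, 33, 19, 5, -9 (linear: a_n = 61 − 14·n).
Subsequence A's pattern makes the blank 100.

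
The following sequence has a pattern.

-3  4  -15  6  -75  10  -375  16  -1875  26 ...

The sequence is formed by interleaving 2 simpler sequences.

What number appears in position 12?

42

Positions 1, 3, 5, … form one subsequence and positions 2, 4, 6, … form another.
Track A: -3, -15, -75, -375, -1875 (a geometric progression (common ratio 5)).
Track B: 4, 6, 10, 16, 26 (Fibonacci-style (each term is the sum of the two before it)).
Term 12 comes from track B (its 6th entry): 42.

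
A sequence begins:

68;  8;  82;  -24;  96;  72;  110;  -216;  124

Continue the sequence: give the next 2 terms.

Positions 1, 3, 5, … form one subsequence and positions 2, 4, 6, … form another.
Track A: 68, 82, 96, 110, 124. Arithmetic, step +14.
Track B: 8, -24, 72, -216. Geometric with ratio -3.
Position 10 falls in track B as its term 5, giving 648.
The 11th slot belongs to track A; its 6th term is 138.

648, 138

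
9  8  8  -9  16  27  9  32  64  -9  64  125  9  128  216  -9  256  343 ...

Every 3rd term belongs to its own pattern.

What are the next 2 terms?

9, 512

Split by position mod 3: positions 1, 4, 7, … form one track, and each other residue class forms its own.
Subsequence A is 9, -9, 9, -9, 9, -9, which is the oscillation 9·(−1)^(n+1).
Subsequence B is 8, 16, 32, 64, 128, 256, which is multiplying by 2 each time.
Subsequence C is 8, 27, 64, 125, 216, 343, which is consecutive cubes n³ from n = 2.
The 19th slot belongs to subsequence A; its 7th term is 9.
Position 20 → subsequence B, term 7 = 512.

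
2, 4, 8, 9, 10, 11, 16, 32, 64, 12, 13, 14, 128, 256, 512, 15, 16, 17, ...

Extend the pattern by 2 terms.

1024, 2048

Positions follow the repeating pattern AAABBB; grouping by letter gives 2 tracks.
Track A is 2, 4, 8, 16, 32, 64, 128, 256, 512, which is powers of 2.
Track B is 9, 10, 11, 12, 13, 14, 15, 16, 17, which is linear: a_n = 8 + n.
Position 19 falls in track A as its term 10, giving 1024.
Term 20 comes from track A (its 11th entry): 2048.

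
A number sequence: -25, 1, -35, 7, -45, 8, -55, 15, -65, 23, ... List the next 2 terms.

-75, 38

Odd-indexed and even-indexed terms follow separate rules.
Stream A: -25, -35, -45, -55, -65 — arithmetic, step −10.
Stream B: 1, 7, 8, 15, 23 — a Fibonacci-like recurrence a_n = a_{n-1} + a_{n-2}.
Position 11 → stream A, term 6 = -75.
Position 12 → stream B, term 6 = 38.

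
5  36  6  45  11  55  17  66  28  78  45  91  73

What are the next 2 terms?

105, 118

Split by position mod 2 into 2 tracks.
Subsequence A is 5, 6, 11, 17, 28, 45, 73, which is each term equals the sum of the previous two.
Subsequence B is 36, 45, 55, 66, 78, 91, which is triangular numbers n(n+1)/2 for n = 8, 9, ….
Position 14 → subsequence B, term 7 = 105.
Position 15 falls in subsequence A as its term 8, giving 118.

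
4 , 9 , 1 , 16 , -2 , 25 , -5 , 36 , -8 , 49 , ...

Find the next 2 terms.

Taking every 2nd term gives 2 separate tracks.
Subsequence A = 4, 1, -2, -5, -8: arithmetic, step −3.
Subsequence B = 9, 16, 25, 36, 49: consecutive squares n² from n = 3.
Position 11 → subsequence A, term 6 = -11.
Position 12 → subsequence B, term 6 = 64.

-11, 64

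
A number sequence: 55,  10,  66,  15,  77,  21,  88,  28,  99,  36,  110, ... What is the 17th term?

143

Odd-indexed and even-indexed terms follow separate rules.
Subsequence A is 55, 66, 77, 88, 99, 110, which is arithmetic with common difference +11.
Subsequence B is 10, 15, 21, 28, 36, which is triangular numbers n(n+1)/2 for n = 4, 5, ….
Position 17 → subsequence A, term 9 = 143.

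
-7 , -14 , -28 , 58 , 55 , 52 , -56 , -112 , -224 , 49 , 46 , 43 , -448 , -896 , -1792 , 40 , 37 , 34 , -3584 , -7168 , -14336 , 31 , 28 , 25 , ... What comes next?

Positions follow the repeating pattern AAABBB; grouping by letter gives 2 tracks.
Subsequence A: -7, -14, -28, -56, -112, -224, -448, -896, -1792, -3584, -7168, -14336. Geometric, ×2 each step.
Subsequence B: 58, 55, 52, 49, 46, 43, 40, 37, 34, 31, 28, 25. Arithmetic, step −3.
Position 25 → subsequence A, term 13 = -28672.

-28672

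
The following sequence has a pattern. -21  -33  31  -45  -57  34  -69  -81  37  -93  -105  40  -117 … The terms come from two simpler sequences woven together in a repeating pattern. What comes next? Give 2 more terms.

-129, 43

The slot pattern repeats as AAB (period 3), so there are 2 interleaved tracks.
Track A: -21, -33, -45, -57, -69, -81, -93, -105, -117 — arithmetic, step −12.
Track B: 31, 34, 37, 40 — arithmetic with common difference +3.
Term 14 comes from track A (its 10th entry): -129.
The 15th slot belongs to track B; its 5th term is 43.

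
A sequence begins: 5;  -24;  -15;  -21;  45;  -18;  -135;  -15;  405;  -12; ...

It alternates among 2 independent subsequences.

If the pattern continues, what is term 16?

Positions 1, 3, 5, … form one subsequence and positions 2, 4, 6, … form another.
Stream A is 5, -15, 45, -135, 405, which is geometric with ratio -3.
Stream B is -24, -21, -18, -15, -12, which is arithmetic, step +3.
The 16th slot belongs to stream B; its 8th term is -3.

-3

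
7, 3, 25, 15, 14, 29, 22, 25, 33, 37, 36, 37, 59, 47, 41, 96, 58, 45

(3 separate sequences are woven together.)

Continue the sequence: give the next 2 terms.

Taking every 3rd term gives 3 separate tracks.
Track A: 7, 15, 22, 37, 59, 96 — Fibonacci-style (each term is the sum of the two before it).
Track B: 3, 14, 25, 36, 47, 58 — adding 11 each time.
Track C: 25, 29, 33, 37, 41, 45 — arithmetic with common difference +4.
Position 19 falls in track A as its term 7, giving 155.
Position 20 → track B, term 7 = 69.

155, 69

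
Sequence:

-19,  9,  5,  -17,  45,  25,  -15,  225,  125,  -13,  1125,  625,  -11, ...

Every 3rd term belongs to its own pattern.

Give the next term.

5625

Split by position mod 3: positions 1, 4, 7, … form one track, and each other residue class forms its own.
Stream A: -19, -17, -15, -13, -11 — arithmetic with common difference +2.
Stream B: 9, 45, 225, 1125 — geometric with ratio 5.
Stream C: 5, 25, 125, 625 — powers of 5.
The 14th slot belongs to stream B; its 5th term is 5625.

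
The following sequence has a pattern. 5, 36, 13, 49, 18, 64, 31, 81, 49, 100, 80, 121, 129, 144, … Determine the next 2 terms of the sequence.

Taking every 2nd term gives 2 separate tracks.
Stream A: 5, 13, 18, 31, 49, 80, 129. A Fibonacci-like recurrence a_n = a_{n-1} + a_{n-2}.
Stream B: 36, 49, 64, 81, 100, 121, 144. The squares 6², 7², 8², ….
Term 15 comes from stream A (its 8th entry): 209.
The 16th slot belongs to stream B; its 8th term is 169.

209, 169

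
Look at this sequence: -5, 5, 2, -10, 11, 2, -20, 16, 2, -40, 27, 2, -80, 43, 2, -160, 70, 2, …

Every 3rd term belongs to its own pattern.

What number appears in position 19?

-320

Taking every 3rd term gives 3 separate tracks.
Subsequence A = -5, -10, -20, -40, -80, -160: a geometric progression (common ratio 2).
Subsequence B = 5, 11, 16, 27, 43, 70: a Fibonacci-like recurrence a_n = a_{n-1} + a_{n-2}.
Subsequence C = 2, 2, 2, 2, 2, 2: constant 2.
Position 19 → subsequence A, term 7 = -320.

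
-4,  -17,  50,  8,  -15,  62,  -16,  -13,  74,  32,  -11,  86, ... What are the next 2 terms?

Split by position mod 3: positions 1, 4, 7, … form one track, and each other residue class forms its own.
Subsequence A: -4, 8, -16, 32 — multiplying by -2 each time.
Subsequence B: -17, -15, -13, -11 — linear: a_n = -19 + 2·n.
Subsequence C: 50, 62, 74, 86 — arithmetic with common difference +12.
The 13th slot belongs to subsequence A; its 5th term is -64.
Position 14 → subsequence B, term 5 = -9.

-64, -9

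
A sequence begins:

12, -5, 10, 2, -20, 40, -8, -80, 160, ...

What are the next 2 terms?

-18, -320

Positions follow the repeating pattern ABB; grouping by letter gives 2 tracks.
Track A: 12, 2, -8 (linear: a_n = 22 − 10·n).
Track B: -5, 10, -20, 40, -80, 160 (geometric, ×-2 each step).
Position 10 falls in track A as its term 4, giving -18.
The 11th slot belongs to track B; its 7th term is -320.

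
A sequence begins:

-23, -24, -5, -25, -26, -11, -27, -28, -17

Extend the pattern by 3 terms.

Reading positions in blocks of 3 reveals the pattern AAB — 2 tracks woven together.
Stream A: -23, -24, -25, -26, -27, -28. Linear: a_n = -22 − n.
Stream B: -5, -11, -17. Arithmetic with common difference −6.
Term 10 comes from stream A (its 7th entry): -29.
The 11th slot belongs to stream A; its 8th term is -30.
Term 12 comes from stream B (its 4th entry): -23.

-29, -30, -23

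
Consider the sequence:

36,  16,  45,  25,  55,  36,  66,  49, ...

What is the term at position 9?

Odd-indexed and even-indexed terms follow separate rules.
Stream A: 36, 45, 55, 66. Triangular numbers n(n+1)/2 for n = 8, 9, ….
Stream B: 16, 25, 36, 49. The squares 4², 5², 6², ….
The 9th slot belongs to stream A; its 5th term is 78.

78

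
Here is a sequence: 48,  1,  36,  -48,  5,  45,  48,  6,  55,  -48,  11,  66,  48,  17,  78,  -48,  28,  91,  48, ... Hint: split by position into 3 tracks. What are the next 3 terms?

45, 105, -48

Split by position mod 3: positions 1, 4, 7, … form one track, and each other residue class forms its own.
Track A is 48, -48, 48, -48, 48, -48, 48, which is oscillating between 48 and -48.
Track B is 1, 5, 6, 11, 17, 28, which is Fibonacci-style (each term is the sum of the two before it).
Track C is 36, 45, 55, 66, 78, 91, which is the triangular numbers T_8, T_9, ….
Position 20 falls in track B as its term 7, giving 45.
The 21st slot belongs to track C; its 7th term is 105.
Position 22 falls in track A as its term 8, giving -48.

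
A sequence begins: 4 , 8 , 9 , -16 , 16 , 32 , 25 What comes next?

The terms cycle through 2 interleaved subsequences.
Stream A is 4, 9, 16, 25, which is perfect squares starting at 2².
Stream B is 8, -16, 32, which is geometric, ×-2 each step.
Position 8 → stream B, term 4 = -64.

-64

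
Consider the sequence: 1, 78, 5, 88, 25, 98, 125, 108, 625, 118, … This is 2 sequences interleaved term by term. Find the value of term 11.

Split by position mod 2 into 2 tracks.
Track A: 1, 5, 25, 125, 625. A geometric progression (common ratio 5).
Track B: 78, 88, 98, 108, 118. Linear: a_n = 68 + 10·n.
Position 11 → track A, term 6 = 3125.

3125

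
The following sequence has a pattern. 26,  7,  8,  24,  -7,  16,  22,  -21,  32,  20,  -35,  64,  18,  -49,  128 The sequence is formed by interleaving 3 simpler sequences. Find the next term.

Taking every 3rd term gives 3 separate tracks.
Track A: 26, 24, 22, 20, 18 (linear: a_n = 28 − 2·n).
Track B: 7, -7, -21, -35, -49 (linear: a_n = 21 − 14·n).
Track C: 8, 16, 32, 64, 128 (successive powers of 2).
Position 16 → track A, term 6 = 16.

16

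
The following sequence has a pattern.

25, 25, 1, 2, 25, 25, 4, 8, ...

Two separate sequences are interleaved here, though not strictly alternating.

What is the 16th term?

Positions follow the repeating pattern AABB; grouping by letter gives 2 tracks.
Track A: 25, 25, 25, 25 — constant 25.
Track B: 1, 2, 4, 8 — geometric with ratio 2.
The 16th slot belongs to track B; its 8th term is 128.

128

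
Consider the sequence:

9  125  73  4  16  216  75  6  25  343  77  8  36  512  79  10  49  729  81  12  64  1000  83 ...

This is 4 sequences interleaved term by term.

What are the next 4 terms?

14, 81, 1331, 85

Split by position mod 4 into 4 tracks.
Subsequence A: 9, 16, 25, 36, 49, 64. Perfect squares starting at 3².
Subsequence B: 125, 216, 343, 512, 729, 1000. The cubes 5³, 6³, 7³, ….
Subsequence C: 73, 75, 77, 79, 81, 83. Linear: a_n = 71 + 2·n.
Subsequence D: 4, 6, 8, 10, 12. Arithmetic with common difference +2.
The 24th slot belongs to subsequence D; its 6th term is 14.
Position 25 → subsequence A, term 7 = 81.
Term 26 comes from subsequence B (its 7th entry): 1331.
Term 27 comes from subsequence C (its 7th entry): 85.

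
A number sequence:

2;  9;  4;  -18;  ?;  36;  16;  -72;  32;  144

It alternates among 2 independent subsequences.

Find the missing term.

Positions 1, 3, 5, … form one subsequence and positions 2, 4, 6, … form another.
Track A: 2, 4, ?, 16, 32 — powers of 2.
Track B: 9, -18, 36, -72, 144 — geometric, ×-2 each step.
Track A's pattern makes the blank 8.

8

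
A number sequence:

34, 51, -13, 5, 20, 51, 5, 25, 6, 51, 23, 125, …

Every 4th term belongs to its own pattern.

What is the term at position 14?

51

The terms cycle through 4 interleaved subsequences.
Track A: 34, 20, 6 — linear: a_n = 48 − 14·n.
Track B: 51, 51, 51 — always 51.
Track C: -13, 5, 23 — adding 18 each time.
Track D: 5, 25, 125 — powers 5^1, 5^2, 5^3, ….
The 14th slot belongs to track B; its 4th term is 51.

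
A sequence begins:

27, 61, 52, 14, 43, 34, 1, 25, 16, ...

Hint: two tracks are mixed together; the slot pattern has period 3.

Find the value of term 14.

Positions follow the repeating pattern ABB; grouping by letter gives 2 tracks.
Track A: 27, 14, 1 (subtracting 13 each time).
Track B: 61, 52, 43, 34, 25, 16 (linear: a_n = 70 − 9·n).
Position 14 → track B, term 9 = -11.

-11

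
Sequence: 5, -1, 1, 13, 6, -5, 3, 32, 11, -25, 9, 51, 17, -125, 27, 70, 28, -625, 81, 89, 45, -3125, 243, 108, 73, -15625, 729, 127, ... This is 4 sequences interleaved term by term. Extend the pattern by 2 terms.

Taking every 4th term gives 4 separate tracks.
Subsequence A: 5, 6, 11, 17, 28, 45, 73 (Fibonacci-style (each term is the sum of the two before it)).
Subsequence B: -1, -5, -25, -125, -625, -3125, -15625 (geometric, ×5 each step).
Subsequence C: 1, 3, 9, 27, 81, 243, 729 (powers 3^0, 3^1, 3^2, …).
Subsequence D: 13, 32, 51, 70, 89, 108, 127 (linear: a_n = -6 + 19·n).
Term 29 comes from subsequence A (its 8th entry): 118.
Term 30 comes from subsequence B (its 8th entry): -78125.

118, -78125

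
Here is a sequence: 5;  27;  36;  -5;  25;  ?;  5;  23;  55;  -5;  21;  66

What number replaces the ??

45

Read the sequence 3 terms at a time; column i is its own pattern.
Track A: 5, -5, 5, -5. The oscillation 5·(−1)^(n+1).
Track B: 27, 25, 23, 21. Subtracting 2 each time.
Track C: 36, ?, 55, 66. Triangular numbers n(n+1)/2 for n = 8, 9, ….
Filling track C at index 2 by its rule yields 45.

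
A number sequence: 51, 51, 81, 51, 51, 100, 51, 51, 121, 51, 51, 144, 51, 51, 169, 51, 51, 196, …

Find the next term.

51

Positions follow the repeating pattern AAB; grouping by letter gives 2 tracks.
Stream A: 51, 51, 51, 51, 51, 51, 51, 51, 51, 51, 51, 51 — the constant sequence 51.
Stream B: 81, 100, 121, 144, 169, 196 — perfect squares starting at 9².
The 19th slot belongs to stream A; its 13th term is 51.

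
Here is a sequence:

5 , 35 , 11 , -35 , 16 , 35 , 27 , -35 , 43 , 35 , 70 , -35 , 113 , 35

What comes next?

Odd-indexed and even-indexed terms follow separate rules.
Stream A is 5, 11, 16, 27, 43, 70, 113, which is a Fibonacci-like recurrence a_n = a_{n-1} + a_{n-2}.
Stream B is 35, -35, 35, -35, 35, -35, 35, which is oscillating between 35 and -35.
Position 15 → stream A, term 8 = 183.

183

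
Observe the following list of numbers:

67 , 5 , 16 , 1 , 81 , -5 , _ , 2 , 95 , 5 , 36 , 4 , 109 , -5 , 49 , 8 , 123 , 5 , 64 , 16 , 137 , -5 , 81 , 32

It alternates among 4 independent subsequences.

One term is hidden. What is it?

25

Read the sequence 4 terms at a time; column i is its own pattern.
Track A: 67, 81, 95, 109, 123, 137 (arithmetic with common difference +14).
Track B: 5, -5, 5, -5, 5, -5 (the oscillation 5·(−1)^(n+1)).
Track C: 16, ?, 36, 49, 64, 81 (perfect squares starting at 4²).
Track D: 1, 2, 4, 8, 16, 32 (successive powers of 2).
So the missing entry in track C is 25.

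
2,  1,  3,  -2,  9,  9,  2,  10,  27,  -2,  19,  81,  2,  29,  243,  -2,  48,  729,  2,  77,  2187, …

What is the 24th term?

6561

Taking every 3rd term gives 3 separate tracks.
Subsequence A: 2, -2, 2, -2, 2, -2, 2. Oscillating between 2 and -2.
Subsequence B: 1, 9, 10, 19, 29, 48, 77. A Fibonacci-like recurrence a_n = a_{n-1} + a_{n-2}.
Subsequence C: 3, 9, 27, 81, 243, 729, 2187. Geometric with ratio 3.
The 24th slot belongs to subsequence C; its 8th term is 6561.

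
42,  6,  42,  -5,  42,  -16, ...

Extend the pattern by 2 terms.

42, -27

Positions 1, 3, 5, … form one subsequence and positions 2, 4, 6, … form another.
Stream A: 42, 42, 42. The constant sequence 42.
Stream B: 6, -5, -16. Subtracting 11 each time.
Position 7 falls in stream A as its term 4, giving 42.
The 8th slot belongs to stream B; its 4th term is -27.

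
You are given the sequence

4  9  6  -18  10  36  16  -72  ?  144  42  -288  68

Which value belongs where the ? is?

Split by position mod 2 into 2 tracks.
Track A: 4, 6, 10, 16, ?, 42, 68 — Fibonacci-style (each term is the sum of the two before it).
Track B: 9, -18, 36, -72, 144, -288 — multiplying by -2 each time.
Track A's pattern makes the blank 26.

26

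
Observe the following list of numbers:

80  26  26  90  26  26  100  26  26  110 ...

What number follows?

Reading positions in blocks of 3 reveals the pattern ABB — 2 tracks woven together.
Subsequence A: 80, 90, 100, 110 (linear: a_n = 70 + 10·n).
Subsequence B: 26, 26, 26, 26, 26, 26 (the constant sequence 26).
Position 11 → subsequence B, term 7 = 26.

26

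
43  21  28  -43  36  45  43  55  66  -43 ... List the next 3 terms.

The slot pattern repeats as ABB (period 3), so there are 2 interleaved tracks.
Track A: 43, -43, 43, -43 — alternating ±43.
Track B: 21, 28, 36, 45, 55, 66 — triangular numbers n(n+1)/2 for n = 6, 7, ….
Position 11 falls in track B as its term 7, giving 78.
The 12th slot belongs to track B; its 8th term is 91.
The 13th slot belongs to track A; its 5th term is 43.

78, 91, 43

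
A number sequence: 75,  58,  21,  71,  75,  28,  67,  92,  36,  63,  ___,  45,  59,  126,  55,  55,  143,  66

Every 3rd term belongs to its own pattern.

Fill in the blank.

109

Split by position mod 3 into 3 tracks.
Track A: 75, 71, 67, 63, 59, 55. Arithmetic with common difference −4.
Track B: 58, 75, 92, ?, 126, 143. Arithmetic with common difference +17.
Track C: 21, 28, 36, 45, 55, 66. Triangular numbers starting at T_6.
Filling track B at index 4 by its rule yields 109.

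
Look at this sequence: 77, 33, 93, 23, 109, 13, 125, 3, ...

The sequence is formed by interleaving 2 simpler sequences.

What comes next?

Split by position mod 2 into 2 tracks.
Subsequence A: 77, 93, 109, 125 (adding 16 each time).
Subsequence B: 33, 23, 13, 3 (arithmetic with common difference −10).
Position 9 → subsequence A, term 5 = 141.

141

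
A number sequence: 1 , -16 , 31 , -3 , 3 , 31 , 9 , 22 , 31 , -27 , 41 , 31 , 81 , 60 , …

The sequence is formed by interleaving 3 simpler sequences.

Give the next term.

31

Split by position mod 3 into 3 tracks.
Track A = 1, -3, 9, -27, 81: geometric with ratio -3.
Track B = -16, 3, 22, 41, 60: adding 19 each time.
Track C = 31, 31, 31, 31: the constant sequence 31.
The 15th slot belongs to track C; its 5th term is 31.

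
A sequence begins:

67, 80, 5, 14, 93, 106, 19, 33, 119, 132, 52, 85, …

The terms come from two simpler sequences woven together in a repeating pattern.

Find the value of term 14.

The slot pattern repeats as AABB (period 4), so there are 2 interleaved tracks.
Track A is 67, 80, 93, 106, 119, 132, which is arithmetic with common difference +13.
Track B is 5, 14, 19, 33, 52, 85, which is a Fibonacci-like recurrence a_n = a_{n-1} + a_{n-2}.
Position 14 falls in track A as its term 8, giving 158.

158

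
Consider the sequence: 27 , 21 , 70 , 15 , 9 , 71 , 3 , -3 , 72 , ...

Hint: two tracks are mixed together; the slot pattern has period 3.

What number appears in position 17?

The slot pattern repeats as AAB (period 3), so there are 2 interleaved tracks.
Track A: 27, 21, 15, 9, 3, -3. Subtracting 6 each time.
Track B: 70, 71, 72. Arithmetic, step +1.
Position 17 falls in track A as its term 12, giving -39.

-39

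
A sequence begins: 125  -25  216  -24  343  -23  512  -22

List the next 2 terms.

729, -21

Taking every 2nd term gives 2 separate tracks.
Subsequence A: 125, 216, 343, 512 (consecutive cubes n³ from n = 5).
Subsequence B: -25, -24, -23, -22 (arithmetic, step +1).
Term 9 comes from subsequence A (its 5th entry): 729.
The 10th slot belongs to subsequence B; its 5th term is -21.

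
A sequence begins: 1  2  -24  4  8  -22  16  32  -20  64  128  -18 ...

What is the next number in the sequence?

Reading positions in blocks of 3 reveals the pattern AAB — 2 tracks woven together.
Track A = 1, 2, 4, 8, 16, 32, 64, 128: a geometric progression (common ratio 2).
Track B = -24, -22, -20, -18: linear: a_n = -26 + 2·n.
Term 13 comes from track A (its 9th entry): 256.

256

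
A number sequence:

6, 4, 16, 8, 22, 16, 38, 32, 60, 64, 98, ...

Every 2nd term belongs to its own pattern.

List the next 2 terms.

128, 158

Taking every 2nd term gives 2 separate tracks.
Track A = 6, 16, 22, 38, 60, 98: Fibonacci-style (each term is the sum of the two before it).
Track B = 4, 8, 16, 32, 64: geometric, ×2 each step.
The 12th slot belongs to track B; its 6th term is 128.
Term 13 comes from track A (its 7th entry): 158.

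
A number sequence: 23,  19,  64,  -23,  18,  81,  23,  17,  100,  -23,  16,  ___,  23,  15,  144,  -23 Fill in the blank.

Split by position mod 3: positions 1, 4, 7, … form one track, and each other residue class forms its own.
Track A: 23, -23, 23, -23, 23, -23 — alternating ±23.
Track B: 19, 18, 17, 16, 15 — arithmetic with common difference −1.
Track C: 64, 81, 100, ?, 144 — consecutive squares n² from n = 8.
The gap is track C's term 4; the rule gives 121.

121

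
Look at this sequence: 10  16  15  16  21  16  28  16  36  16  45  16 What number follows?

55

The terms cycle through 2 interleaved subsequences.
Track A: 10, 15, 21, 28, 36, 45 (triangular numbers starting at T_4).
Track B: 16, 16, 16, 16, 16, 16 (the constant sequence 16).
Position 13 → track A, term 7 = 55.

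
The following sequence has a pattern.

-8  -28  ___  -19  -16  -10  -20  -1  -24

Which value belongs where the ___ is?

Positions 1, 3, 5, … form one subsequence and positions 2, 4, 6, … form another.
Stream A: -8, ?, -16, -20, -24 — subtracting 4 each time.
Stream B: -28, -19, -10, -1 — arithmetic with common difference +9.
Stream A's pattern makes the blank -12.

-12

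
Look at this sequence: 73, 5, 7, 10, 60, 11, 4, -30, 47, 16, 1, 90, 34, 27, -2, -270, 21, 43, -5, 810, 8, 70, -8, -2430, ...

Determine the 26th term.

Read the sequence 4 terms at a time; column i is its own pattern.
Stream A: 73, 60, 47, 34, 21, 8 (linear: a_n = 86 − 13·n).
Stream B: 5, 11, 16, 27, 43, 70 (each term equals the sum of the previous two).
Stream C: 7, 4, 1, -2, -5, -8 (arithmetic, step −3).
Stream D: 10, -30, 90, -270, 810, -2430 (geometric, ×-3 each step).
Position 26 → stream B, term 7 = 113.

113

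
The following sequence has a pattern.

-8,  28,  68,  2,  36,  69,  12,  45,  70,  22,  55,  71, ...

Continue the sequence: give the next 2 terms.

Split by position mod 3 into 3 tracks.
Track A: -8, 2, 12, 22. Arithmetic, step +10.
Track B: 28, 36, 45, 55. The triangular numbers T_7, T_8, ….
Track C: 68, 69, 70, 71. Arithmetic with common difference +1.
Position 13 → track A, term 5 = 32.
Term 14 comes from track B (its 5th entry): 66.

32, 66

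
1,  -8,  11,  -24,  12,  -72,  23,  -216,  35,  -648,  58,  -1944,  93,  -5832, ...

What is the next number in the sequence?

151

Positions 1, 3, 5, … form one subsequence and positions 2, 4, 6, … form another.
Track A: 1, 11, 12, 23, 35, 58, 93. Each term equals the sum of the previous two.
Track B: -8, -24, -72, -216, -648, -1944, -5832. A geometric progression (common ratio 3).
Position 15 falls in track A as its term 8, giving 151.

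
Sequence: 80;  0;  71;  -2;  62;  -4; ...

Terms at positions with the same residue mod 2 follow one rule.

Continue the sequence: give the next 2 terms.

53, -6

Positions 1, 3, 5, … form one subsequence and positions 2, 4, 6, … form another.
Track A: 80, 71, 62. Subtracting 9 each time.
Track B: 0, -2, -4. Arithmetic, step −2.
Position 7 falls in track A as its term 4, giving 53.
The 8th slot belongs to track B; its 4th term is -6.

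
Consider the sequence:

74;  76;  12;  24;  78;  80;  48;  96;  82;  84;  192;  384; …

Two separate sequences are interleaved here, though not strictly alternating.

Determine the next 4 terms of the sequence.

86, 88, 768, 1536

Reading positions in blocks of 4 reveals the pattern AABB — 2 tracks woven together.
Subsequence A is 74, 76, 78, 80, 82, 84, which is arithmetic with common difference +2.
Subsequence B is 12, 24, 48, 96, 192, 384, which is geometric, ×2 each step.
Position 13 → subsequence A, term 7 = 86.
Position 14 falls in subsequence A as its term 8, giving 88.
Term 15 comes from subsequence B (its 7th entry): 768.
Term 16 comes from subsequence B (its 8th entry): 1536.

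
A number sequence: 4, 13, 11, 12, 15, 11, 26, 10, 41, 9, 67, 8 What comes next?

108

Taking every 2nd term gives 2 separate tracks.
Track A: 4, 11, 15, 26, 41, 67 (each term equals the sum of the previous two).
Track B: 13, 12, 11, 10, 9, 8 (arithmetic with common difference −1).
Position 13 → track A, term 7 = 108.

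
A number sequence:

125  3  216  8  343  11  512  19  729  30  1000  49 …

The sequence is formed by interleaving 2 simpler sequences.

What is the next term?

1331

Taking every 2nd term gives 2 separate tracks.
Track A: 125, 216, 343, 512, 729, 1000 — perfect cubes starting at 5³.
Track B: 3, 8, 11, 19, 30, 49 — Fibonacci-style (each term is the sum of the two before it).
The 13th slot belongs to track A; its 7th term is 1331.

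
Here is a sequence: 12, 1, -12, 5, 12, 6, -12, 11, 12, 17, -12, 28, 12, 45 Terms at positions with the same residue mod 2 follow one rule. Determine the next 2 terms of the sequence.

-12, 73

The terms cycle through 2 interleaved subsequences.
Subsequence A = 12, -12, 12, -12, 12, -12, 12: the oscillation 12·(−1)^(n+1).
Subsequence B = 1, 5, 6, 11, 17, 28, 45: each term equals the sum of the previous two.
The 15th slot belongs to subsequence A; its 8th term is -12.
Position 16 → subsequence B, term 8 = 73.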